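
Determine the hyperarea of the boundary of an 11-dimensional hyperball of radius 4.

|∂B_11(4)| = 67108864·π^5/945 ≈ 2.17319e+07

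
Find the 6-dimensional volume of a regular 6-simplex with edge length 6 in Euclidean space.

V = (6^6 / 6!) · √((6+1) / 2^6) ≈ 21.4306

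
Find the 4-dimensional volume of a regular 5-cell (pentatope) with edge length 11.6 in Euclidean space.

V = (11.6^4 / 4!) · √((4+1) / 2^4) ≈ 421.741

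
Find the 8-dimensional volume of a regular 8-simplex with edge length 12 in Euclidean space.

V_8 = √(9) · 12^8 / (8! · 2^(8/2)) ≈ 1999.54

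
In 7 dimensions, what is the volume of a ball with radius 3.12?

V_7(3.12) = π^(7/2) · (3.12)^7 / Γ(7/2 + 1) ≈ 13597.6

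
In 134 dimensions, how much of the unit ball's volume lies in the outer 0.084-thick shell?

V(inner)/V(outer) = ((1-0.084)/1)^134 ≈ 7.834e-06, so the shell fraction is 0.999992.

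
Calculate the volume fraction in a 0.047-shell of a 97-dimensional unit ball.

1 - (1-0.047)^97 ≈ 0.990624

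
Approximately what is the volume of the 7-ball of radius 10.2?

V_7(10.2) = π^(7/2) · (10.2)^7 / Γ(7/2 + 1) ≈ 5.42727e+07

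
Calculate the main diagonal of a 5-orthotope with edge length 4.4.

||(4.4,4.4,...,4.4)|| = √(5)·4.4 ≈ 9.8387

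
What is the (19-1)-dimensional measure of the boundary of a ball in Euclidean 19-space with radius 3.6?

S = n·V_n(r)/r = 19·V_19(3.6)/3.6 (volume-to-surface relation), giving 9.13662e+09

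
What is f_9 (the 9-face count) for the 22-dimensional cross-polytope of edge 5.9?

f_9(22-orthoplex) = 2^10 · (22 choose 10) = 662165504.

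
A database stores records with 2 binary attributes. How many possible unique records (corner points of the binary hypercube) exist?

Each vertex is a binary string of length 2, so there are 2^2 = 4.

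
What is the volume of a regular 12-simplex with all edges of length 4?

For a regular n-simplex with edge a, V = (a^n / n!)·√((n+1)/2^n). With a=4, n=12: V ≈ 0.00197322.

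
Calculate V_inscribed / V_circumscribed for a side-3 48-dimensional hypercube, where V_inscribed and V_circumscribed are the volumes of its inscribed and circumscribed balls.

Volume scales as r^n, and r_in/r_out = 1/√48, giving (1/√48)^48 ≈ 4.469e-41.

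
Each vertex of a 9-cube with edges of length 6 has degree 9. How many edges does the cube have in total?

The 9-cube has n·2^(n-1) = 9·2^8 = 9·256 = 2304 edges.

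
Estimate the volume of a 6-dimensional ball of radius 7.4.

The n-ball volume is π^(n/2)·r^n/Γ(n/2+1). With n=6, r=7.4: V ≈ 848572.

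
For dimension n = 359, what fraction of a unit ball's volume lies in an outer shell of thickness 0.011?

1 - (1-0.011)^359 ≈ 0.981143 ≈ 98.11%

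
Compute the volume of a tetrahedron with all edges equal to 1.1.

Volume = (√2/12) · 1.1³ = 0.15686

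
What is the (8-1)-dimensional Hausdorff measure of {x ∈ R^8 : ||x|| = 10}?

|∂B_8(10)| = 10000000·π^4/3 ≈ 3.24697e+08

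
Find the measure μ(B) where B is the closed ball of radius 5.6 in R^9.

V_9(5.6) = π^(9/2) · (5.6)^9 / Γ(9/2 + 1) ≈ 1.78653e+07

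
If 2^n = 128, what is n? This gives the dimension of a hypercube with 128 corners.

n = log_2(128) = 7.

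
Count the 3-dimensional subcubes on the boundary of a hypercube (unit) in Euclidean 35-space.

Choose 3 of 35 axes to span the face (C(35,3) = 6545 ways), then fix each of the remaining 32 coordinates at one of its two extreme values (2^32 = 4294967296 ways): 6545·4294967296 = 28110560952320.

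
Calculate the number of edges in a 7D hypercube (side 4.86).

An n-cube has n·2^(n-1) edges. With n = 7: 7·64 = 448.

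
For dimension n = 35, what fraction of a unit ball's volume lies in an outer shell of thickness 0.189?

1 - (1-0.189)^35 ≈ 0.999346 ≈ 99.93%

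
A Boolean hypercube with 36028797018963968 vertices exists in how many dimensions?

2^n = 36028797018963968 ⇒ n = log_2(36028797018963968) = 55.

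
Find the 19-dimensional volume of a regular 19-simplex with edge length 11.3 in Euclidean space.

For a regular n-simplex with edge a, V = (a^n / n!)·√((n+1)/2^n). With a=11.3, n=19: V ≈ 5.17757.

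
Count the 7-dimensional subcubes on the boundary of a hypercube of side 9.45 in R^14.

Choose 7 of 14 axes to span the face (C(14,7) = 3432 ways), then fix each of the remaining 7 coordinates at one of its two extreme values (2^7 = 128 ways): 3432·128 = 439296.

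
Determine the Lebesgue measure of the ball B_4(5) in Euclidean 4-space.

The n-ball volume is π^(n/2)·r^n/Γ(n/2+1). With n=4, r=5: V = 625·π^2/2 ≈ 3084.25.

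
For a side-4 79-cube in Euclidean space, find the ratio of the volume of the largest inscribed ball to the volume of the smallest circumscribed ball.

The radii are 4/2 and 4√79/2, so the volume ratio is (1/√79)^79 = 79^{-79/2} ≈ 1.10594e-75.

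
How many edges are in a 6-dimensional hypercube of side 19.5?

Choose 1 of 6 axes to span the face (C(6,1) = 6 ways), then fix each of the remaining 5 coordinates at one of its two extreme values (2^5 = 32 ways): 6·32 = 192.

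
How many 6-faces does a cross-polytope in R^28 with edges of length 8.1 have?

An n-cross-polytope has 2^(k+1)·C(n,k+1) k-faces. Here 2^7·C(28,7) = 128·1184040 = 151557120.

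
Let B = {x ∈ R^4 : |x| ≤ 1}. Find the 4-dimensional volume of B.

V_4(1) = π^(4/2) · (1)^4 / Γ(4/2 + 1) = π^2/2 ≈ 4.9348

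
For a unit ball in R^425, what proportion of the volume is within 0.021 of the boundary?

Shell fraction = 1 - (1-0.021)^425 ≈ 0.999879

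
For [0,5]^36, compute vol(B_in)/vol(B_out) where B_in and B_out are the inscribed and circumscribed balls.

The radii are 5/2 and 5√36/2, so the volume ratio is (1/√36)^36 = 36^{-36/2} ≈ 9.69516e-29.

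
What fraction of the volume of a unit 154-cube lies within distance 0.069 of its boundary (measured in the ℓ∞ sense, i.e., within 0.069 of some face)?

The inner cube has side 1-2·0.069 = 0.862 and volume (0.862)^154 ≈ 1.17e-10, so the shell holds 1 - 1.17e-10 of the volume.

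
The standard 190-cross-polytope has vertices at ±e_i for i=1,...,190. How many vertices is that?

Number of vertices = 2n = 380.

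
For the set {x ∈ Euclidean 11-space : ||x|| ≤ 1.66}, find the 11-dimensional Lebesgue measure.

Volume = π^{11/2}·(1.66)^11/Γ(13/2) ≈ 496.928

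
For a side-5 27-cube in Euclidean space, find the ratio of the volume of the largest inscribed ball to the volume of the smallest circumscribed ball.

The radii are 5/2 and 5√27/2, so the volume ratio is (1/√27)^27 = 27^{-27/2} ≈ 4.74886e-20.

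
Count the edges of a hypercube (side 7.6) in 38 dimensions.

The 38-cube has n·2^(n-1) = 38·2^37 = 38·137438953472 = 5222680231936 edges.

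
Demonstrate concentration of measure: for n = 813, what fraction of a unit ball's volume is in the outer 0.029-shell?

1 - (1-0.029)^813 ≈ 1 - 4.067e-11 ≈ (100 - 4.07e-09)%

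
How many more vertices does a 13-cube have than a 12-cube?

The 13-cube has 2^13 = 8192 vertices. The 12-cube has 2^12 = 4096 vertices. Difference: 8192 - 4096 = 4096.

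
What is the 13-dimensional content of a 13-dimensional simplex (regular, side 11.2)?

V_13 = √(14) · 11.2^13 / (13! · 2^(13/2)) ≈ 289.683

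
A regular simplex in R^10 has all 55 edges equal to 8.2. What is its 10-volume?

For a regular n-simplex with edge a, V = (a^n / n!)·√((n+1)/2^n). With a=8.2, n=10: V ≈ 39.2574.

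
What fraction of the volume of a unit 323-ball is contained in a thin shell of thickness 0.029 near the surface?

Shell fraction = 1 - (1-0.029)^323 ≈ 0.999926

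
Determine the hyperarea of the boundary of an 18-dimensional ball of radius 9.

S = n·V_n(r)/r = 18·V_18(9)/9 (volume-to-surface relation), giving 1853020188851841·π^9/2240 ≈ 2.46593e+16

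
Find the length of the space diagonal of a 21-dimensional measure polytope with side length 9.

||(9,9,...,9)|| = √(21)·9 ≈ 41.2432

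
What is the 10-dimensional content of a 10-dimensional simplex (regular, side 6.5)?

V = (6.5^10 / 10!) · √((10+1) / 2^10) ≈ 3.84518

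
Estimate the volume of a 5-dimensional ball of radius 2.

V_5(2) = π^(5/2) · (2)^5 / Γ(5/2 + 1) = 256·π^2/15 ≈ 168.441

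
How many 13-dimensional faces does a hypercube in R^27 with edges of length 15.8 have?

Number of 13-faces = C(27,13) · 2^(27-13) = 20058300 · 16384 = 328635187200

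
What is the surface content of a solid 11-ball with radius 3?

S_11(3) = 2·π^(11/2)·(3)^10 / Γ(11/2) = 139968·π^5/35 ≈ 1.2238e+06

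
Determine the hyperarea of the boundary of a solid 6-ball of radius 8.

S = n·V_n(r)/r = 6·V_6(8)/8 (volume-to-surface relation), giving 32768·π^3 ≈ 1.01601e+06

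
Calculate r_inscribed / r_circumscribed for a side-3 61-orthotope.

r_in = 3/2 (half the side); r_out = 3√61/2 (half the diagonal). Ratio = 1/√61 ≈ 0.128037.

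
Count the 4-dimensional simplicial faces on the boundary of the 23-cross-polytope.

An n-cross-polytope has 2^(k+1)·C(n,k+1) k-faces. Here 2^5·C(23,5) = 32·33649 = 1076768.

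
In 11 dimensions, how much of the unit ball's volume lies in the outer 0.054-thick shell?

Shell fraction = 1 - (1-0.054)^11 ≈ 0.456997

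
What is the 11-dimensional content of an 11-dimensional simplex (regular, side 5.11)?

V = (5.11^11 / 11!) · √((11+1) / 2^11) ≈ 0.11896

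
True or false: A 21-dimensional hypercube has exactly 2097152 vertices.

True. The 21-cube has 2^21 = 2097152 vertices.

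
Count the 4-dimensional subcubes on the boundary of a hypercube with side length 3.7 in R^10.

Number of 4-faces = C(10,4) · 2^(10-4) = 210 · 64 = 13440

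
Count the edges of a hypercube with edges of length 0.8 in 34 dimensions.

Number of 1-faces = C(34,1)·2^(34-1) = 34·8589934592 = 292057776128.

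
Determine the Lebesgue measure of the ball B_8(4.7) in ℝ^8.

V_8(4.7) = π^(8/2) · (4.7)^8 / Γ(8/2 + 1) ≈ 966432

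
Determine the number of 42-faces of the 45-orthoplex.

f_42(45-orthoplex) = 2^43 · (45 choose 43) = 8708132091985920.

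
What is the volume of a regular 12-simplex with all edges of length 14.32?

V_12 = √(13) · 14.32^12 / (12! · 2^(12/2)) ≈ 8745.22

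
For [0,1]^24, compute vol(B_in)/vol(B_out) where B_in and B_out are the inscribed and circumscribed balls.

V_in / V_out = (r_in/r_out)^24 = (1/√24)^24 = 24^(-24/2) ≈ 2.7382e-17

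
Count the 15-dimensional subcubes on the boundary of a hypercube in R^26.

f_15(26-cube) = (26 choose 15) · 2^11 = 15823175680.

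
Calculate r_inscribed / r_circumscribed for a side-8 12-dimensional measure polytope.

For an n-cube of any side s, the inradius is s/2 and the circumradius is s√n/2, so the ratio is 1/√12 ≈ 0.288675.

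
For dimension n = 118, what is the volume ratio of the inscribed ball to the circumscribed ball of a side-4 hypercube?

V_in / V_out = (r_in/r_out)^118 = (1/√118)^118 = 118^(-118/2) ≈ 5.74066e-123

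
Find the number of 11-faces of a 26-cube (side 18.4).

Number of 11-faces = C(26,11) · 2^(26-11) = 7726160 · 32768 = 253170810880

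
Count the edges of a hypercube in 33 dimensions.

Each of the 2^33 = 8589934592 vertices has degree 33; total edges = 33·2^33/2 = 141733920768.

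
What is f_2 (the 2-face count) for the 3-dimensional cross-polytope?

f_2(3-orthoplex) = 2^3 · (3 choose 3) = 8.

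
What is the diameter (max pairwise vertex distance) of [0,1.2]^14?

Diagonal = √14 · 1.2 ≈ 4.48999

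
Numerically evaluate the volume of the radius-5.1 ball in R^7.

Volume = π^{7/2}·(5.1)^7/Γ(9/2) ≈ 424006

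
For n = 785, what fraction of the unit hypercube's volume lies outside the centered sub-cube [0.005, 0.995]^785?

1 - (1 - 2·0.005)^785 = 1 - 0.99^785 ≈ 0.999625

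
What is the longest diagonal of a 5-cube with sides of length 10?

||(10,10,...,10)|| = √(5)·10 ≈ 22.3607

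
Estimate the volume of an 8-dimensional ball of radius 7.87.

V_8(7.87) = π^(8/2) · (7.87)^8 / Γ(8/2 + 1) ≈ 5.97291e+07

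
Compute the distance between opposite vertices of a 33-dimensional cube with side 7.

Diagonal = √33 · 7 ≈ 40.2119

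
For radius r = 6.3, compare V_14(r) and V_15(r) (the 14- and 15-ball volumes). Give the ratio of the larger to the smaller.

V_14(6.3) ≈ 9.29793e+10, V_15(6.3) ≈ 3.72853e+11. The 15-ball is larger by a factor of 4.01.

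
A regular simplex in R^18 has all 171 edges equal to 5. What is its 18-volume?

For a regular n-simplex with edge a, V = (a^n / n!)·√((n+1)/2^n). With a=5, n=18: V ≈ 5.07254e-06.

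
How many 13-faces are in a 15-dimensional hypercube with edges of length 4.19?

An n-cube has C(n,k)·2^(n-k) k-faces. Here C(15,13)·2^2 = 105·4 = 420.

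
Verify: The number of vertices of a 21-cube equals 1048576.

False. The 21-cube has 2^21 = 2097152 vertices.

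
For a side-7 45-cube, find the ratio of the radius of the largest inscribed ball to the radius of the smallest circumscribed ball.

Ratio = (s/2)/(s√45/2) = 45^(-1/2) ≈ 0.149071.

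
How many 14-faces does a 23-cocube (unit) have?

An n-cross-polytope has 2^(k+1)·C(n,k+1) k-faces. Here 2^15·C(23,15) = 32768·490314 = 16066609152.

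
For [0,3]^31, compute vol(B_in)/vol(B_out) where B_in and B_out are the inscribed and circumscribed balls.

Volume scales as r^n, and r_in/r_out = 1/√31, giving (1/√31)^31 ≈ 7.65409e-24.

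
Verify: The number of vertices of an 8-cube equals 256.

True. The 8-cube has 2^8 = 256 vertices.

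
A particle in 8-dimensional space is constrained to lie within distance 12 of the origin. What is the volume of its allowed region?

V_8(12) = π^(8/2) · (12)^8 / Γ(8/2 + 1) = 17915904·π^4 ≈ 1.74517e+09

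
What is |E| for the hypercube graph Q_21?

Number of 1-faces = C(21,1)·2^(21-1) = 21·1048576 = 22020096.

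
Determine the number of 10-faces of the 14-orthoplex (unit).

Each 10-face is the convex hull of 11 vertices, one chosen as ±e_i from each of 11 distinct axes: 2^11·C(14,11) = 745472.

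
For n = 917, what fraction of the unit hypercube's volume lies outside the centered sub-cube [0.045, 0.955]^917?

The inner cube has side 1-2·0.045 = 0.91 and volume (0.91)^917 ≈ 2.76e-38, so the shell holds 1 - 2.76e-38 of the volume.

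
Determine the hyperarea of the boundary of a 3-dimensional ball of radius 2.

S = n·V_n(r)/r = 3·V_3(2)/2 (volume-to-surface relation), giving 4πr² = 4π·(2)² ≈ 50.2655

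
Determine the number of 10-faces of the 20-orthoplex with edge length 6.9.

Number of 10-faces = 2^(10+1) · C(20,10+1) = 2048 · 167960 = 343982080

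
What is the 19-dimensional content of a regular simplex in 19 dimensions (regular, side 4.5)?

Volume = 4.5^19 · √(20/2^19) / 19! ≈ 1.3082e-07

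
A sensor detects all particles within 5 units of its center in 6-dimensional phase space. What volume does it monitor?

The n-ball volume is π^(n/2)·r^n/Γ(n/2+1). With n=6, r=5: V = 15625·π^3/6 ≈ 80745.5.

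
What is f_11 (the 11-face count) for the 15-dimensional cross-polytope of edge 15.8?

f_11(15-orthoplex) = 2^12 · (15 choose 12) = 1863680.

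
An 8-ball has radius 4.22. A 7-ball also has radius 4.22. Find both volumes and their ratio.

V_8(4.22) ≈ 408214. V_7(4.22) ≈ 112608. Ratio V_8/V_7 ≈ 3.625.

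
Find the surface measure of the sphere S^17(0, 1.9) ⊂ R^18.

S = n·V_n(r)/r = 18·V_18(1.9)/1.9 (volume-to-surface relation), giving 81034.4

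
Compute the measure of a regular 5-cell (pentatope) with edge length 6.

V_4 = √(5) · 6^4 / (4! · 2^(4/2)) ≈ 30.1869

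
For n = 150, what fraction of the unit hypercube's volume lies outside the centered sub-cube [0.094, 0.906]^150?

Shell fraction = 1 - (1-0.188)^150 ≈ 1 - 2.713e-14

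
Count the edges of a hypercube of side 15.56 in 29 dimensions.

Each of the 2^29 = 536870912 vertices has degree 29; total edges = 29·2^29/2 = 7784628224.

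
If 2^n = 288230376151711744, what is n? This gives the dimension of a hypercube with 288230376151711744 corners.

Since 2^n = 288230376151711744, we have n = 58.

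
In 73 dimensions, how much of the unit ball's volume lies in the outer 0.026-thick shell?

V(inner)/V(outer) = ((1-0.026)/1)^73 ≈ 0.1462, so the shell fraction is 0.853848.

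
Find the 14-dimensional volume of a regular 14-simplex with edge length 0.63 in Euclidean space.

V = (0.63^14 / 14!) · √((14+1) / 2^14) ≈ 5.38512e-16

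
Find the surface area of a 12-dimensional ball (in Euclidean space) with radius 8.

S = n·V_n(r)/r = 12·V_12(8)/8 (volume-to-surface relation), giving 2147483648·π^6/15 ≈ 1.37638e+11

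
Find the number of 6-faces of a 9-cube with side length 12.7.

Number of 6-faces = C(9,6) · 2^(9-6) = 84 · 8 = 672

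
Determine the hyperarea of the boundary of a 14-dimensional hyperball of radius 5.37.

|∂B_14(5.37)| ≈ 2.59067e+10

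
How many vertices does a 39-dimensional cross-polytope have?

Number of vertices = 2n = 78.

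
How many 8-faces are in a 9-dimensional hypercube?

Choose 8 of 9 axes to span the face (C(9,8) = 9 ways), then fix each of the remaining 1 coordinate at one of its two extreme values (2^1 = 2 ways): 9·2 = 18.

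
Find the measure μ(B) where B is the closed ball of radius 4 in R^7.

The n-ball volume is π^(n/2)·r^n/Γ(n/2+1). With n=7, r=4: V = 262144·π^3/105 ≈ 77410.6.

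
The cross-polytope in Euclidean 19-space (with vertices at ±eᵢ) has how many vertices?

The vertices are ±e_1, ..., ±e_19, so there are 2·19 = 38.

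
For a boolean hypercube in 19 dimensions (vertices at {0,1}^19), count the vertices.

Number of vertices = 2^19 = 524288.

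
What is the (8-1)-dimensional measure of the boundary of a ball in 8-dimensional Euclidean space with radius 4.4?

|∂B_8(4.4)| ≈ 1.03669e+06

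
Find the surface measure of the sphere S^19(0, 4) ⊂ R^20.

S_20(4) = 2·π^(20/2)·(4)^19 / Γ(20/2) = 4294967296·π^10/2835 ≈ 1.41875e+11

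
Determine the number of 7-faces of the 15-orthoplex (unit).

An n-cross-polytope has 2^(k+1)·C(n,k+1) k-faces. Here 2^8·C(15,8) = 256·6435 = 1647360.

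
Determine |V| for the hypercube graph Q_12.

Number of vertices = 2^12 = 4096.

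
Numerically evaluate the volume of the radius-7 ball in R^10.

V = 282475249·π^5/120 ≈ 7.20358e+08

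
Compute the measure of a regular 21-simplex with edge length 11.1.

Volume = 11.1^21 · √(22/2^21) / 21! ≈ 0.567329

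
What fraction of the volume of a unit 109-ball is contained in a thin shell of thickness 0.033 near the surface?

1 - (1-0.033)^109 ≈ 0.974208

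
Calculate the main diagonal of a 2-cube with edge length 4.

Diagonal = √2 · 4 ≈ 5.65685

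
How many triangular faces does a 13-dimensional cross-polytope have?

Each 2-face is the convex hull of 3 vertices, one chosen as ±e_i from each of 3 distinct axes: 2^3·C(13,3) = 2288.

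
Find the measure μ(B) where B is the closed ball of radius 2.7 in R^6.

The n-ball volume is π^(n/2)·r^n/Γ(n/2+1). With n=6, r=2.7: V ≈ 2002.08.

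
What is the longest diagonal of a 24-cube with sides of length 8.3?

The space diagonal of an n-cube of side s is s√n. Here 8.3·√24 ≈ 40.6615.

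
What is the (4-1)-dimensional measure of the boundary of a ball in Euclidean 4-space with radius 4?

The surface area of an n-ball is 2π^(n/2) r^(n-1) / Γ(n/2). For n=4, r=4: 128·π^2 ≈ 1263.31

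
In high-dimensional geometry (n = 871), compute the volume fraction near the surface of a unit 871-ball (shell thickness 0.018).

1 - (1-0.018)^871 ≈ 0.9999998654 ≈ 99.999987%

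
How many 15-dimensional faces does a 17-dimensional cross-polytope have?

f_15(17-orthoplex) = 2^16 · (17 choose 16) = 1114112.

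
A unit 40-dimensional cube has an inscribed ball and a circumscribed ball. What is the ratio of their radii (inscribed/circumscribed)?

r_in / r_out = (1/2) / (1√40/2) = 1/√40 ≈ 0.158114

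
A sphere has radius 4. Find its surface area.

The surface area of an n-ball is 2π^(n/2) r^(n-1) / Γ(n/2). For n=3, r=4: 4πr² = 4π·(4)² ≈ 201.062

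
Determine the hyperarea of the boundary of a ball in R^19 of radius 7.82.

The surface area of an n-ball is 2π^(n/2) r^(n-1) / Γ(n/2). For n=19, r=7.82: 1.05941e+16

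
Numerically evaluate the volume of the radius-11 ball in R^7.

V = 311794736·π^3/105 ≈ 9.20723e+07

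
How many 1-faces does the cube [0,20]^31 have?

The 31-cube has n·2^(n-1) = 31·2^30 = 31·1073741824 = 33285996544 edges.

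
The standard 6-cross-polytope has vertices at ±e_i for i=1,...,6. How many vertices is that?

The 6-dimensional cross-polytope has 2n = 2·6 = 12 vertices.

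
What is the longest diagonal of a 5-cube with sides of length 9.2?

d = √(9.2² + 9.2² + ... + 9.2²) [5 terms] = √(5·9.2²) = 9.2√5 ≈ 20.5718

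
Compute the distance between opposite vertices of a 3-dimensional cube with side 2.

The space diagonal of an n-cube of side s is s√n. Here 2·√3 ≈ 3.4641.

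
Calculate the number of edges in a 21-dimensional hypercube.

Number of 1-faces = C(21,1)·2^(21-1) = 21·1048576 = 22020096.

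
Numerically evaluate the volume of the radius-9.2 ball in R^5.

Volume = π^{5/2}·(9.2)^5/Γ(7/2) ≈ 346927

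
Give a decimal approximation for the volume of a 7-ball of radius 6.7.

Volume = π^{7/2}·(6.7)^7/Γ(9/2) ≈ 2.86354e+06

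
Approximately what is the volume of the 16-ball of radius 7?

The n-ball volume is π^(n/2)·r^n/Γ(n/2+1). With n=16, r=7: V = 4747561509943·π^8/5760 ≈ 7.82073e+12.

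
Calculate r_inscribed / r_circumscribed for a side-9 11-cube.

r_in / r_out = (9/2) / (9√11/2) = 1/√11 ≈ 0.301511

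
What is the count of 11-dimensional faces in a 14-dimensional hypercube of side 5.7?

Number of 11-faces = C(14,11) · 2^(14-11) = 364 · 8 = 2912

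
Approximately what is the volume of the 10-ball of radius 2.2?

Volume = π^{10/2}·(2.2)^10/Γ(6) ≈ 6773.22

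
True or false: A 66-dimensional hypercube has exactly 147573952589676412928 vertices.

False. The 66-cube has 2^66 = 73786976294838206464 vertices.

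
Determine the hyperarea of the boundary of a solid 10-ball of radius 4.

The surface area of an n-ball is 2π^(n/2) r^(n-1) / Γ(n/2). For n=10, r=4: 65536·π^5/3 ≈ 6.6851e+06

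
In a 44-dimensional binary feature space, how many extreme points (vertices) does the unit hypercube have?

Number of vertices = 2^44 = 17592186044416.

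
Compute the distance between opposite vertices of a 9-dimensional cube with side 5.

d = √(5² + 5² + ... + 5²) [9 terms] = √(9·5²) = 5√9 = 15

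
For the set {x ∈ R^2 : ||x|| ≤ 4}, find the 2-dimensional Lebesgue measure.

The n-ball volume is π^(n/2)·r^n/Γ(n/2+1). With n=2, r=4: V = 16·π ≈ 50.2655.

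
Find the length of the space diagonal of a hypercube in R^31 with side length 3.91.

d = √(3.91² + 3.91² + ... + 3.91²) [31 terms] = √(31·3.91²) = 3.91√31 ≈ 21.77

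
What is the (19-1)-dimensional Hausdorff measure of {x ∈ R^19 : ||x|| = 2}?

S_19(2) = 2·π^(19/2)·(2)^18 / Γ(19/2) = 268435456·π^9/34459425 ≈ 232210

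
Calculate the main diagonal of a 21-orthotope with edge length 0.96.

Diagonal = √21 · 0.96 ≈ 4.39927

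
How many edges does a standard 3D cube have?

Number of 1-faces = C(3,1)·2^(3-1) = 3·4 = 12.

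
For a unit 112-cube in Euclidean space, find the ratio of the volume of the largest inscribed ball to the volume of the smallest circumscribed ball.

Volume scales as r^n, and r_in/r_out = 1/√112, giving (1/√112)^112 ≈ 1.75304e-115.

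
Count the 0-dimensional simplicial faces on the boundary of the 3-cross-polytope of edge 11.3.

Each 0-face is the convex hull of 1 vertex, one chosen as ±e_i from each of 1 distinct axis: 2^1·C(3,1) = 6.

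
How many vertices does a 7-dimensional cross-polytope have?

Number of vertices = 2n = 14.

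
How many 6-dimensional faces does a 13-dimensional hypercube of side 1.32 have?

An n-cube has C(n,k)·2^(n-k) k-faces. Here C(13,6)·2^7 = 1716·128 = 219648.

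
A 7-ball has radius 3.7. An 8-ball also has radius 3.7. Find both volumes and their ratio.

V_7(3.7) ≈ 44853.1. V_8(3.7) ≈ 142561. Ratio V_7/V_8 ≈ 0.3146.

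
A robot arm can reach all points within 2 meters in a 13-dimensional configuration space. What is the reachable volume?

V = 1048576·π^6/135135 ≈ 7459.87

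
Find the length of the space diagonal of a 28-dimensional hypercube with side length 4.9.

||(4.9,4.9,...,4.9)|| = √(28)·4.9 ≈ 25.9284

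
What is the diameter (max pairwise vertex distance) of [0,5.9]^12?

The space diagonal of an n-cube of side s is s√n. Here 5.9·√12 ≈ 20.4382.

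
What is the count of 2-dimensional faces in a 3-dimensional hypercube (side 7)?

An n-cube has C(n,k)·2^(n-k) k-faces. Here C(3,2)·2^1 = 3·2 = 6.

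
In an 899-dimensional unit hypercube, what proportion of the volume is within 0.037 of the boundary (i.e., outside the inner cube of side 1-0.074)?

1 - (1 - 2·0.037)^899 = 1 - 0.926^899 ≈ 1 - 9.622e-31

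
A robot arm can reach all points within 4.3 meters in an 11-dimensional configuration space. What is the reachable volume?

V_11(4.3) = π^(11/2) · (4.3)^11 / Γ(11/2 + 1) ≈ 1.75089e+07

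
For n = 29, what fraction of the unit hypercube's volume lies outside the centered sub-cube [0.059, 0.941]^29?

The inner cube has side 1-2·0.059 = 0.882 and volume (0.882)^29 ≈ 0.02622, so the shell holds 0.973783 of the volume.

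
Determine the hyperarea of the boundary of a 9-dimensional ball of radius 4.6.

The surface area of an n-ball is 2π^(n/2) r^(n-1) / Γ(n/2). For n=9, r=4.6: 5.95145e+06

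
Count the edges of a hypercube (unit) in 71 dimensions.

Each of the 2^71 = 2361183241434822606848 vertices has degree 71; total edges = 71·2^71/2 = 83822005070936202543104.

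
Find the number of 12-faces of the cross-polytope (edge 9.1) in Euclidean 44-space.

Each 12-face is the convex hull of 13 vertices, one chosen as ±e_i from each of 13 distinct axes: 2^13·C(44,13) = 425291992530944.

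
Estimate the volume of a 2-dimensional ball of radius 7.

V = 49·π ≈ 153.938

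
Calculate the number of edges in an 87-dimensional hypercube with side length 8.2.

The 87-cube has n·2^(n-1) = 87·2^86 = 87·77371252455336267181195264 = 6731298963614255244763987968 edges.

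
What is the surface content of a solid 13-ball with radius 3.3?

|∂B_13(3.3)| ≈ 1.97448e+07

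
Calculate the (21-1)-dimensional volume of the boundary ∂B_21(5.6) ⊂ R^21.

S_21(5.6) = 2·π^(21/2)·(5.6)^20 / Γ(21/2) ≈ 2.69481e+14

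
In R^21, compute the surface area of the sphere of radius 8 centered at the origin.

S_21(8) = 2·π^(21/2)·(8)^20 / Γ(21/2) = 2361183241434822606848·π^10/654729075 ≈ 3.37728e+17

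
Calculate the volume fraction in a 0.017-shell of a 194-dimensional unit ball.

1 - (1-0.017)^194 ≈ 0.964076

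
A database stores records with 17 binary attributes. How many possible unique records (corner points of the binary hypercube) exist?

Number of vertices = 2^17 = 131072.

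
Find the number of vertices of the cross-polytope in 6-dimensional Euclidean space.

f_0(6-orthoplex) = 2^1 · (6 choose 1) = 12.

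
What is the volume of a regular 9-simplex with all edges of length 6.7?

V_9 = √(10) · 6.7^9 / (9! · 2^(9/2)) ≈ 10.4779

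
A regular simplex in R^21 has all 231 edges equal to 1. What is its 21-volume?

For a regular n-simplex with edge a, V = (a^n / n!)·√((n+1)/2^n). With a=1, n=21: V ≈ 6.33946e-23.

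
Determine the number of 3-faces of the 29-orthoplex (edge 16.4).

f_3(29-orthoplex) = 2^4 · (29 choose 4) = 380016.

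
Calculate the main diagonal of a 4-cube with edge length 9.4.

||(9.4,9.4,...,9.4)|| = √(4)·9.4 = 18.8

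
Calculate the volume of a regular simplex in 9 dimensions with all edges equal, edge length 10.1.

V_9 = √(10) · 10.1^9 / (9! · 2^(9/2)) ≈ 421.206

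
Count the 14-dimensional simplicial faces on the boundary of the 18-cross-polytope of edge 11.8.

f_14(18-orthoplex) = 2^15 · (18 choose 15) = 26738688.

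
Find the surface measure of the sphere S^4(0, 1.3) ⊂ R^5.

S_5(1.3) = 2·π^(5/2)·(1.3)^4 / Γ(5/2) ≈ 75.1695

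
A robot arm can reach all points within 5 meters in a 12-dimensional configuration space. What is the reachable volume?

The n-ball volume is π^(n/2)·r^n/Γ(n/2+1). With n=12, r=5: V = 48828125·π^6/144 ≈ 3.25992e+08.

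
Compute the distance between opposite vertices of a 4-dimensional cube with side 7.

d = √(7² + 7² + ... + 7²) [4 terms] = √(4·7²) = 7√4 = 14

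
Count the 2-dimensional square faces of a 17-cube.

Number of 2-faces = C(17,2) · 2^(17-2) = 136 · 32768 = 4456448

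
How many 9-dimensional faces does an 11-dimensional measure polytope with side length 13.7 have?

An n-cube has C(n,k)·2^(n-k) k-faces. Here C(11,9)·2^2 = 55·4 = 220.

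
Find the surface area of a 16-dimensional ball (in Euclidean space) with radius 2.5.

|∂B_16(2.5)| = 6103515625·π^8/16515072 ≈ 3.5067e+06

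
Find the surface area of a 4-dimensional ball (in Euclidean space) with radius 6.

S = n·V_n(r)/r = 4·V_4(6)/6 (volume-to-surface relation), giving 432·π^2 ≈ 4263.67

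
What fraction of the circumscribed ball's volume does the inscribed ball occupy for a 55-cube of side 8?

V_in/V_out = n^(-n/2) = 55^(-55/2) ≈ 1.38047e-48.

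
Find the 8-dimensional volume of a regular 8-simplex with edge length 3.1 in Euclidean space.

V_8 = √(9) · 3.1^8 / (8! · 2^(8/2)) ≈ 0.039662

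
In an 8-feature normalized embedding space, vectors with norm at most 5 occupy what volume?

The n-ball volume is π^(n/2)·r^n/Γ(n/2+1). With n=8, r=5: V = 390625·π^4/24 ≈ 1.58543e+06.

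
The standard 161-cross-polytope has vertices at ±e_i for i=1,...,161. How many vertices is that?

The 161-dimensional cross-polytope has 2n = 2·161 = 322 vertices.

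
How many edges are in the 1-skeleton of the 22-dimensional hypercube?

The 22-cube has n·2^(n-1) = 22·2^21 = 22·2097152 = 46137344 edges.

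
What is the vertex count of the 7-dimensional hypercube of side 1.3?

Each vertex is a binary string of length 7, so there are 2^7 = 128.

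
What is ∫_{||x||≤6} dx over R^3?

The n-ball volume is π^(n/2)·r^n/Γ(n/2+1). With n=3, r=6: V = 288·π ≈ 904.779.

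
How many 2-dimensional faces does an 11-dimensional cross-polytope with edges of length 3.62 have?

f_2(11-orthoplex) = 2^3 · (11 choose 3) = 1320.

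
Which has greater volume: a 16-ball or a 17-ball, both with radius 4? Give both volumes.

V_16(4) ≈ 1.01074e+09. V_17(4) ≈ 2.42204e+09. The 17-ball is larger.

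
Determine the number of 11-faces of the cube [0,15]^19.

An n-cube has C(n,k)·2^(n-k) k-faces. Here C(19,11)·2^8 = 75582·256 = 19348992.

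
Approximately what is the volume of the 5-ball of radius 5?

The n-ball volume is π^(n/2)·r^n/Γ(n/2+1). With n=5, r=5: V = 5000·π^2/3 ≈ 16449.3.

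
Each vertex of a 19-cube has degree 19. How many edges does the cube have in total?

Each of the 2^19 = 524288 vertices has degree 19; total edges = 19·2^19/2 = 4980736.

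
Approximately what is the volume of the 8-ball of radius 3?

Volume = π^{8/2}·(3)^8/Γ(5) = 2187·π^4/8 ≈ 26629.2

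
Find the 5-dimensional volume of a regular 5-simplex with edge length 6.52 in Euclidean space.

V_5 = √(6) · 6.52^5 / (5! · 2^(5/2)) ≈ 42.5165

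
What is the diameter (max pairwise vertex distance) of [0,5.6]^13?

||(5.6,5.6,...,5.6)|| = √(13)·5.6 ≈ 20.1911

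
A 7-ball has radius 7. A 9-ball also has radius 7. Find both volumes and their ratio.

V_7(7) ≈ 3.89105e+06. V_9(7) ≈ 1.33107e+08. Ratio V_7/V_9 ≈ 0.02923.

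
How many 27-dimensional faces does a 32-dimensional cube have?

Choose 27 of 32 axes to span the face (C(32,27) = 201376 ways), then fix each of the remaining 5 coordinates at one of its two extreme values (2^5 = 32 ways): 201376·32 = 6444032.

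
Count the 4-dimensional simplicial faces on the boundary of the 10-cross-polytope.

Each 4-face is the convex hull of 5 vertices, one chosen as ±e_i from each of 5 distinct axes: 2^5·C(10,5) = 8064.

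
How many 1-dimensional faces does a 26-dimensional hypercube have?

f_1(26-cube) = (26 choose 1) · 2^25 = 872415232.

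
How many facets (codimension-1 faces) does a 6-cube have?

Choose 5 of 6 axes to span the face (C(6,5) = 6 ways), then fix each of the remaining 1 coordinate at one of its two extreme values (2^1 = 2 ways): 6·2 = 12.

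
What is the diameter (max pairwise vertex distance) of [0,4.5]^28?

d = √(4.5² + 4.5² + ... + 4.5²) [28 terms] = √(28·4.5²) = 4.5√28 ≈ 23.8118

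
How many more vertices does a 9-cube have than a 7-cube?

The 9-cube has 2^9 = 512 vertices. The 7-cube has 2^7 = 128 vertices. Difference: 512 - 128 = 384.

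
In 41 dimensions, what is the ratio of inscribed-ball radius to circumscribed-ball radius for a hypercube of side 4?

r_in / r_out = (4/2) / (4√41/2) = 1/√41 ≈ 0.156174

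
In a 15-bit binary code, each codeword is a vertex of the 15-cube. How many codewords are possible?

Number of vertices = 2^15 = 32768.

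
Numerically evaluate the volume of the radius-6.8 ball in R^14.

Volume = π^{14/2}·(6.8)^14/Γ(8) ≈ 2.70859e+11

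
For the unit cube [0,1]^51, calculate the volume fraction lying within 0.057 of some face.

1 - (1 - 2·0.057)^51 = 1 - 0.886^51 ≈ 0.997915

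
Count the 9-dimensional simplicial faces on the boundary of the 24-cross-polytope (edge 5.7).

Number of 9-faces = 2^(9+1) · C(24,9+1) = 1024 · 1961256 = 2008326144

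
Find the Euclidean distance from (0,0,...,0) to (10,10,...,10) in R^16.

||(10,10,...,10)|| = √(16)·10 = 40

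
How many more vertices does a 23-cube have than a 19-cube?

The 23-cube has 2^23 = 8388608 vertices. The 19-cube has 2^19 = 524288 vertices. Difference: 8388608 - 524288 = 7864320.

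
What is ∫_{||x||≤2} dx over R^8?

The n-ball volume is π^(n/2)·r^n/Γ(n/2+1). With n=8, r=2: V = 32·π^4/3 ≈ 1039.03.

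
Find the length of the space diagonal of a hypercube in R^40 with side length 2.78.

d = √(2.78² + 2.78² + ... + 2.78²) [40 terms] = √(40·2.78²) = 2.78√40 ≈ 17.5823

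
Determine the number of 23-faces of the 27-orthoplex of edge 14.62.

Each 23-face is the convex hull of 24 vertices, one chosen as ±e_i from each of 24 distinct axes: 2^24·C(27,24) = 49073356800.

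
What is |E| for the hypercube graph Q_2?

Each of the 2^2 = 4 vertices has degree 2; total edges = 2·2^2/2 = 4.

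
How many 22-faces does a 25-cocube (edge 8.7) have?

Each 22-face is the convex hull of 23 vertices, one chosen as ±e_i from each of 23 distinct axes: 2^23·C(25,23) = 2516582400.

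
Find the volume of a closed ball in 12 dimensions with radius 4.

Volume = π^{12/2}·(4)^12/Γ(7) = 1048576·π^6/45 ≈ 2.2402e+07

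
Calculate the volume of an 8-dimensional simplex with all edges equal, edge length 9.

Volume = 9^8 · √(9/2^8) / 8! ≈ 200.18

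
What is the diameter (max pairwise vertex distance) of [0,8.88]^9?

Diagonal = √9 · 8.88 = 26.64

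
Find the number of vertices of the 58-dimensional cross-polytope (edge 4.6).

An n-cross-polytope has 2n vertices; here n = 58, giving 116.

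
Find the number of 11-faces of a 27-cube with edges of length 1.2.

f_11(27-cube) = (27 choose 11) · 2^16 = 854451486720.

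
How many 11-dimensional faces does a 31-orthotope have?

f_11(31-cube) = (31 choose 11) · 2^20 = 88785357373440.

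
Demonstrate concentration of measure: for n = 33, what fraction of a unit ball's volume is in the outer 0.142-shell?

1 - (1-0.142)^33 ≈ 0.993616 ≈ 99.36%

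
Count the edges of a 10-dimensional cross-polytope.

Number of 1-faces = 2^(1+1) · C(10,1+1) = 4 · 45 = 180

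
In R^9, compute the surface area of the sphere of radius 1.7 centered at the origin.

S_9(1.7) = 2·π^(9/2)·(1.7)^8 / Γ(9/2) ≈ 2070.86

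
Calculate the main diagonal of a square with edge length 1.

Diagonal = √2 · 1 ≈ 1.41421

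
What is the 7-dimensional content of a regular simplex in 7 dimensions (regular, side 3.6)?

V_7 = √(8) · 3.6^7 / (7! · 2^(7/2)) ≈ 0.388711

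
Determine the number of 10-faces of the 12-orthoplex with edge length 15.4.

Each 10-face is the convex hull of 11 vertices, one chosen as ±e_i from each of 11 distinct axes: 2^11·C(12,11) = 24576.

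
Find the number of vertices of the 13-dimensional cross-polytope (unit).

The vertices are ±e_1, ..., ±e_13, so there are 2·13 = 26.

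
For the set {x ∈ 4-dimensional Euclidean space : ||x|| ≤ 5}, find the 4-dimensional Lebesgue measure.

V = 625·π^2/2 ≈ 3084.25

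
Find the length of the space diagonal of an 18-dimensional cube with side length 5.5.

||(5.5,5.5,...,5.5)|| = √(18)·5.5 ≈ 23.3345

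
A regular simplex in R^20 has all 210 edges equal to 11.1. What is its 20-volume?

For a regular n-simplex with edge a, V = (a^n / n!)·√((n+1)/2^n). With a=11.1, n=20: V ≈ 1.48301.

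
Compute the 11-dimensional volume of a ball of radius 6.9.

Volume = π^{11/2}·(6.9)^11/Γ(13/2) ≈ 3.18013e+09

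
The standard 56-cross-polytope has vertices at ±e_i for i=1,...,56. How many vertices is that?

Number of vertices = 2n = 112.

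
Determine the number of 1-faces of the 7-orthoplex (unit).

Each 1-face is the convex hull of 2 vertices, one chosen as ±e_i from each of 2 distinct axes: 2^2·C(7,2) = 84.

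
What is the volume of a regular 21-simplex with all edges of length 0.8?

For a regular n-simplex with edge a, V = (a^n / n!)·√((n+1)/2^n). With a=0.8, n=21: V ≈ 5.84712e-25.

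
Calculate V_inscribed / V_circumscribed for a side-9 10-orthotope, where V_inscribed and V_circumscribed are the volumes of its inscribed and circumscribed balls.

V_in/V_out = n^(-n/2) = 10^(-10/2) ≈ 1e-05.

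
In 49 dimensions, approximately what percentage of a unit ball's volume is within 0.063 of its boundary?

1 - (1-0.063)^49 ≈ 0.958767 ≈ 95.88%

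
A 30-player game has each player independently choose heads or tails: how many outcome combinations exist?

Number of vertices = 2^30 = 1073741824.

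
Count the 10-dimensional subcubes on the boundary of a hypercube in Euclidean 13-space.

f_10(13-cube) = (13 choose 10) · 2^3 = 2288.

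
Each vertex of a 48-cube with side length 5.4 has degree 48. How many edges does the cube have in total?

The 48-cube has n·2^(n-1) = 48·2^47 = 48·140737488355328 = 6755399441055744 edges.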